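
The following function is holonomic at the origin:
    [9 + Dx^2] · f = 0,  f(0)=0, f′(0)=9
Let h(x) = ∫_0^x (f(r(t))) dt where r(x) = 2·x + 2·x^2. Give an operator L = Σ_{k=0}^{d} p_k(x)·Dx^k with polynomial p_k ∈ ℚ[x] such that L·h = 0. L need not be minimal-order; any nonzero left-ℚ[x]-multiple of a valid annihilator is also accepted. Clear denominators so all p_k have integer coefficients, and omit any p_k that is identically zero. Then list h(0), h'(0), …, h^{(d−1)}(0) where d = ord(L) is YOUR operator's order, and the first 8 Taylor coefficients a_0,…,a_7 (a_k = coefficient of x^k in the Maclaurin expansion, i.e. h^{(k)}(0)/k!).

f: a_k = 0, 9, 0, -27/2, 0, 243/40, 0, -729/560, …
f∘r: x↦r, Dx↦Dx/r' in L_f ⇒ L₀.
h=∫₀ˣh₀: take L = L₀·Dx.
L = (36 + 216·x + 432·x^2 + 288·x^3)·Dx - 2·Dx^2 + (1 + 2·x)·Dx^3  (order 3).
h: a_k = 0, 0, 9, 6, -27, -324/5, -108/5, 864/7, …
ICs: h(0) = 0, h′(0) = 0, h′′(0) = 18.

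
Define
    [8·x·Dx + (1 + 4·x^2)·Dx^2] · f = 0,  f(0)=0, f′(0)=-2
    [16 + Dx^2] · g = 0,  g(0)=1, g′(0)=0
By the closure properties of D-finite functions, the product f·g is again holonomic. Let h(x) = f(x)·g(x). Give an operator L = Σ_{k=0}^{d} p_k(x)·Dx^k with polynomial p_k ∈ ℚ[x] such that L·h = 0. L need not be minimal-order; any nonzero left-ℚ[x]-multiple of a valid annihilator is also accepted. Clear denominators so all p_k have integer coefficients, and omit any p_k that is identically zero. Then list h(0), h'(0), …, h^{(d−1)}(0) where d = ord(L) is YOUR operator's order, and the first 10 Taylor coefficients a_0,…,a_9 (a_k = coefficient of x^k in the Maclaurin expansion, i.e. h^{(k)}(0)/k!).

L = (2560 + 29696·x^2 + 118784·x^4 + 262144·x^6 + 262144·x^8) + (1536·x + 14336·x^3 + 49152·x^5 + 65536·x^7)·Dx + (240 + 3008·x^2 + 13824·x^4 + 32768·x^6 + 32768·x^8)·Dx^2 + (96·x + 896·x^3 + 3072·x^5 + 4096·x^7)·Dx^3 + (5 + 72·x^2 + 400·x^4 + 1024·x^6 + 1024·x^8)·Dx^4  (order 4).
h: a_k = 0, -2, 0, 56/3, 0, -736/15, 0, 34432/315, 0, -54784/189, …
ICs: h(0) = 0, h′(0) = -2, h′′(0) = 0, h′′′(0) = 112.

f: a_k = 0, -2, 0, 8/3, 0, -32/5, 0, 128/7, 0, -512/9, …
g: a_k = 1, 0, -8, 0, 32/3, 0, -256/45, 0, 512/315, 0, …
L₀ := L_f ⊗_s L_g (sym. prod.), ord ≤ 4.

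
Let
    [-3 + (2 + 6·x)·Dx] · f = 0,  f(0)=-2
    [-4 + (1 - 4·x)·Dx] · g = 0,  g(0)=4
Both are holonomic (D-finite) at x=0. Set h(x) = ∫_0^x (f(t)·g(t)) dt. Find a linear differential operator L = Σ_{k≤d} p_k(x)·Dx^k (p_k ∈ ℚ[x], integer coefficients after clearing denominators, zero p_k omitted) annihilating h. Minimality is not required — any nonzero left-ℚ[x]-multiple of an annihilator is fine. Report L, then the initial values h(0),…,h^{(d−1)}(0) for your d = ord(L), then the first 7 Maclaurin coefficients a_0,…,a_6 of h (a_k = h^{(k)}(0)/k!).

L = (11 + 12·x)·Dx + (-2 + 2·x + 24·x^2)·Dx^2  (order 2).
h: a_k = 0, -8, -22, -167/3, -1363/8, -43211/80, -347389/192, …
ICs: h(0) = 0, h′(0) = -8.

f: a_k = -2, -3, 9/4, -27/8, 405/64, -1701/128, 15309/512, …
g: a_k = 4, 16, 64, 256, 1024, 4096, 16384, …
h₀=f·g: eliminate ⇒ L₀, order ≤ 1·1.
Integrate: L := L₀·Dx.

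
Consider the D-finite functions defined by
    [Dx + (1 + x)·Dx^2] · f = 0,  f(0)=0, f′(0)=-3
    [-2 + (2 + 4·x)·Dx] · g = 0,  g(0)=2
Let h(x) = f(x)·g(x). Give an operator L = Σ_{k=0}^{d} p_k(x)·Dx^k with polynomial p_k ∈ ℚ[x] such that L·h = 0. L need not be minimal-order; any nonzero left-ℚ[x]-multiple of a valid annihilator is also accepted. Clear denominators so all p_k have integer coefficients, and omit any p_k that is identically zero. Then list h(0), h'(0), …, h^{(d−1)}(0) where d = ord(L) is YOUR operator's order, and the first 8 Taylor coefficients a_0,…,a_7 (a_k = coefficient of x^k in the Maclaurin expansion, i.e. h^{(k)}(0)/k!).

L = (2 + x) + (-1 - 2·x)·Dx + (1 + 5·x + 8·x^2 + 4·x^3)·Dx^2  (order 2).
h: a_k = 0, -6, -3, 4, -5, 131/20, -363/40, 927/70, …
ICs: h(0) = 0, h′(0) = -6.

f: a_k = 0, -3, 3/2, -1, 3/4, -3/5, 1/2, -3/7, …
g: a_k = 2, 2, -1, 1, -5/4, 7/4, -21/8, 33/8, …
Sym-product of L_f,L_g gives L₀ (≤ ord 2).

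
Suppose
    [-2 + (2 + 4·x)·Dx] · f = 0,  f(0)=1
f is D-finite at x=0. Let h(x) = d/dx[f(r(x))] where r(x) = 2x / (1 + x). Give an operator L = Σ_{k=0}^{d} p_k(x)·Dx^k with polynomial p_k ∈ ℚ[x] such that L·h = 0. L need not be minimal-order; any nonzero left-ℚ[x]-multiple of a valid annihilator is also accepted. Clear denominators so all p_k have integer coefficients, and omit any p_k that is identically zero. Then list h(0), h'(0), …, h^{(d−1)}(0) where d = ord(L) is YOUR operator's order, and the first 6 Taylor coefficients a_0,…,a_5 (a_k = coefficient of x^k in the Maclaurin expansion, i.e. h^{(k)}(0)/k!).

L = (-4 - 10·x) + (-1 - 6·x - 5·x^2)·Dx  (order 1).
h: a_k = 2, -8, 30, -120, 510, -2256, …
ICs: h(0) = 2.

f: a_k = 1, 1, -1/2, 1/2, -5/8, 7/8, …
Change of var in L_f (x↦r) gives L₀.
Derive L from L₀ (diff closure).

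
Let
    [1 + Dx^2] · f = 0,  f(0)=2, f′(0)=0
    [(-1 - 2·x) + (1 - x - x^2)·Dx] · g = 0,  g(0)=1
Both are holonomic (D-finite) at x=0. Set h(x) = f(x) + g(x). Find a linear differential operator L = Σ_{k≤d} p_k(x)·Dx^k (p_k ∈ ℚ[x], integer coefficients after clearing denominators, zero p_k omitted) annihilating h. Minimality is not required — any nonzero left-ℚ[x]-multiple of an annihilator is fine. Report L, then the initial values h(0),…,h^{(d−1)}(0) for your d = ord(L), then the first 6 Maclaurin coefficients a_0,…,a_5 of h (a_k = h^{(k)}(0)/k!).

L = (-19 - 48·x - 31·x^2 - 24·x^3 - 5·x^4 - 2·x^5) + (5 - x - 4·x^2 - 7·x^3 - 6·x^4 - 3·x^5 - x^6)·Dx + (-19 - 48·x - 31·x^2 - 24·x^3 - 5·x^4 - 2·x^5)·Dx^2 + (5 - x - 4·x^2 - 7·x^3 - 6·x^4 - 3·x^5 - x^6)·Dx^3  (order 3).
h: a_k = 3, 1, 1, 3, 61/12, 8, …
ICs: h(0) = 3, h′(0) = 1, h′′(0) = 2.

f: a_k = 2, 0, -1, 0, 1/12, 0, …
g: a_k = 1, 1, 2, 3, 5, 8, …
L₀ := lclm(L_f,L_g); ord L₀ ≤ 2+1.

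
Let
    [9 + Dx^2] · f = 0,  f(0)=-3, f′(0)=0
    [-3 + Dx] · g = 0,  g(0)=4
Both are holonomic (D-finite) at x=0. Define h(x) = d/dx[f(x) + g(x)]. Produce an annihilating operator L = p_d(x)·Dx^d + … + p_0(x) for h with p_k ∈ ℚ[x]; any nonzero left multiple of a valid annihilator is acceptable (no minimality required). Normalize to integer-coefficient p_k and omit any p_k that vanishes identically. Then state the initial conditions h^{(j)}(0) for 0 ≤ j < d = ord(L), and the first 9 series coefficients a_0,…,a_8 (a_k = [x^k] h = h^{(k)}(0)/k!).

f: a_k = -3, 0, 27/2, 0, -81/8, 0, 243/80, 0, -2187/4480, …
g: a_k = 4, 12, 18, 18, 27/2, 81/10, 81/20, 243/140, 729/1120, …
Sum ⇒ L₀ = lclm(L_f,L_g) in ℚ(x)⟨Dx⟩.
h=h₀': d/dx-closure on L₀ ⇒ L.
L = 27 - 9·Dx + 3·Dx^2 - Dx^3  (order 3).
h: a_k = 12, 63, 54, 27/2, 81/2, 1701/40, 243/20, 729/560, 2187/1120, …
ICs: h(0) = 12, h′(0) = 63, h′′(0) = 108.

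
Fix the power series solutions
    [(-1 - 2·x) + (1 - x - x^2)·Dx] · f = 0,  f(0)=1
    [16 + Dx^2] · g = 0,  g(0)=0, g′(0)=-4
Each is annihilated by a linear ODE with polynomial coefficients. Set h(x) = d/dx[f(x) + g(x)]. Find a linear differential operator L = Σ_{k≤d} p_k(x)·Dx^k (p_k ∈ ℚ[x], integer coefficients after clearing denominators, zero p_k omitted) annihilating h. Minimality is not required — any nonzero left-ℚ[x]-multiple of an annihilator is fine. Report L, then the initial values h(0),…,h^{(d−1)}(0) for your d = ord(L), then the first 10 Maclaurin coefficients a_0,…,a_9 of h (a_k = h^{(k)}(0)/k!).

L = (1472 + 2624·x + 2560·x^2 + 640·x^3 + 2240·x^4 + 2304·x^5 + 768·x^6) + (-272 - 112·x + 1008·x^2 - 160·x^3 - 800·x^4 + 576·x^5 + 896·x^6 + 256·x^7)·Dx + (92 + 164·x + 160·x^2 + 40·x^3 + 140·x^4 + 144·x^5 + 48·x^6)·Dx^2 + (-17 - 7·x + 63·x^2 - 10·x^3 - 50·x^4 + 36·x^5 + 56·x^6 + 16·x^7)·Dx^3  (order 3).
h: a_k = -3, 4, 41, 20, -8/3, 78, 7639/45, 272, 153877/315, 890, …
ICs: h(0) = -3, h′(0) = 4, h′′(0) = 82.

f: a_k = 1, 1, 2, 3, 5, 8, 13, 21, 34, 55, …
g: a_k = 0, -4, 0, 32/3, 0, -128/15, 0, 1024/315, 0, -2048/2835, …
Weyl lclm of L_f,L_g ⇒ L₀ (ord ≤ 3).
h=h₀': d/dx-closure on L₀ ⇒ L.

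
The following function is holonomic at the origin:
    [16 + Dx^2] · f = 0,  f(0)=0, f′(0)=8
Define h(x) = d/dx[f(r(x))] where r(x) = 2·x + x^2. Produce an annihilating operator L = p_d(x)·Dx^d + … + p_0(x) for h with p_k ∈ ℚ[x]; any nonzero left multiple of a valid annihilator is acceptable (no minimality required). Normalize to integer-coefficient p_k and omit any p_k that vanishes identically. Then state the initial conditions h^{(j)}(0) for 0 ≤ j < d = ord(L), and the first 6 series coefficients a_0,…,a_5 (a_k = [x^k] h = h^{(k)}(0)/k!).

f: a_k = 0, 8, 0, -64/3, 0, 256/15, …
L₀ from L_f via x↦r, Dx↦r'^{-1}Dx.
Derive L from L₀ (diff closure).
L = (67 + 256·x + 384·x^2 + 256·x^3 + 64·x^4) + (-3 - 3·x)·Dx + (1 + 2·x + x^2)·Dx^2  (order 2).
h: a_k = 16, 16, -512, -1024, 6272/3, 8064, …
ICs: h(0) = 16, h′(0) = 16.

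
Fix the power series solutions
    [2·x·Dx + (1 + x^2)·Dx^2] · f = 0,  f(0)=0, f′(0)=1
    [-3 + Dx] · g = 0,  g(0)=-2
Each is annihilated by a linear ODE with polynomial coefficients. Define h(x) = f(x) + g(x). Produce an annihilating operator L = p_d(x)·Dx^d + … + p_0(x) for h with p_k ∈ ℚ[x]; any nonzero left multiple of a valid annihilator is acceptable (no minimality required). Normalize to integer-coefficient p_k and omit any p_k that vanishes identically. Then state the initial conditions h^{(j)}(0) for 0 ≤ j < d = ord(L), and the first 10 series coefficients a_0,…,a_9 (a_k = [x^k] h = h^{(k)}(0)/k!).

f: a_k = 0, 1, 0, -1/3, 0, 1/5, 0, -1/7, 0, 1/9, …
g: a_k = -2, -6, -9, -9, -27/4, -81/20, -81/40, -243/280, -729/2240, -243/2240, …
f+g: L₀ = lclm(L_f,L_g), ord ≤ 2+1.
L = (6 - 18·x - 18·x^2 - 18·x^3)·Dx + (-11 - 12·x^2 - 9·x^4)·Dx^2 + (3 + 2·x + 6·x^2 + 2·x^3 + 3·x^4)·Dx^3  (order 3).
h: a_k = -2, -5, -9, -28/3, -27/4, -77/20, -81/40, -283/280, -729/2240, 53/20160, …
ICs: h(0) = -2, h′(0) = -5, h′′(0) = -18.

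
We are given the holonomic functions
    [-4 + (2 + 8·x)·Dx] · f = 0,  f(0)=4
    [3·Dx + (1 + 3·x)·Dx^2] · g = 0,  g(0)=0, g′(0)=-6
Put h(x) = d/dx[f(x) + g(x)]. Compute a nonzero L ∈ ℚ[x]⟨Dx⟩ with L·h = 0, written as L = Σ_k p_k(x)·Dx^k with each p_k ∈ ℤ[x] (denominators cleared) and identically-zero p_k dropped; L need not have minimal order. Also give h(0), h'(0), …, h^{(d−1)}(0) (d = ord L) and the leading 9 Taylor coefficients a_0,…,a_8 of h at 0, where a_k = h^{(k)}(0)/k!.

L = 36·x + (6 + 72·x + 180·x^2)·Dx + (1 + 13·x + 54·x^2 + 72·x^3)·Dx^2  (order 2).
h: a_k = 2, 2, -6, 2, 74, -558, 3018, -14334, 63594, …
ICs: h(0) = 2, h′(0) = 2.

f: a_k = 4, 8, -8, 16, -40, 112, -336, 1056, -3432, …
g: a_k = 0, -6, 9, -18, 81/2, -486/5, 243, -4374/7, 6561/4, …
f+g: L₀ = lclm(L_f,L_g), ord ≤ 1+2.
Derive L from L₀ (diff closure).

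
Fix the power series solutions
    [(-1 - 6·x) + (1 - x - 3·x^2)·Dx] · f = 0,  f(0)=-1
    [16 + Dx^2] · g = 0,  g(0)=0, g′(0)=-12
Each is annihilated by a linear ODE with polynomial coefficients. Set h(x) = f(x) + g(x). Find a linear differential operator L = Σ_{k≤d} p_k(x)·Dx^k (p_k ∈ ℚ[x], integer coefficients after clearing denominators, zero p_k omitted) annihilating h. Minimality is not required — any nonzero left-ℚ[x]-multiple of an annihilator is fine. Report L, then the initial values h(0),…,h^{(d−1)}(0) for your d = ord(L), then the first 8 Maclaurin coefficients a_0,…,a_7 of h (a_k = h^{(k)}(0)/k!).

f: a_k = -1, -1, -4, -7, -19, -40, -97, -217, …
g: a_k = 0, -12, 0, 32, 0, -128/5, 0, 1024/105, …
Sum ⇒ L₀ = lclm(L_f,L_g) in ℚ(x)⟨Dx⟩.
L = (464 + 2816·x + 416·x^2 + 2112·x^3 + 5760·x^4 + 6912·x^5) + (-192 + 304·x + 672·x^2 - 1312·x^3 - 1008·x^4 + 3456·x^5 + 3456·x^6)·Dx + (29 + 176·x + 26·x^2 + 132·x^3 + 360·x^4 + 432·x^5)·Dx^2 + (-12 + 19·x + 42·x^2 - 82·x^3 - 63·x^4 + 216·x^5 + 216·x^6)·Dx^3  (order 3).
h: a_k = -1, -13, -4, 25, -19, -328/5, -97, -21761/105, …
ICs: h(0) = -1, h′(0) = -13, h′′(0) = -8.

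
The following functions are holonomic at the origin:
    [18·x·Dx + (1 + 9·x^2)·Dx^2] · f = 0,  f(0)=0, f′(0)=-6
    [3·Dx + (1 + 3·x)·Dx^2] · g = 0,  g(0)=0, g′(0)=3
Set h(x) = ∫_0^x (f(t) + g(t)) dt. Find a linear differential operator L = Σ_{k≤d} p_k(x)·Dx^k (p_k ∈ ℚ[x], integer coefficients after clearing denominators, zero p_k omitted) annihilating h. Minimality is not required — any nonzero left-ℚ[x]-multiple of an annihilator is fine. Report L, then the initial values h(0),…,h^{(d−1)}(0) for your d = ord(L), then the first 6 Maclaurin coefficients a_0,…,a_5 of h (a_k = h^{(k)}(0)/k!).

L = (-18 - 162·x + 486·x^2 + 486·x^3)·Dx^2 + (-12 - 36·x + 972·x^3 + 972·x^4)·Dx^3 + (-1 + 3·x + 18·x^2 + 54·x^3 + 243·x^4 + 243·x^5)·Dx^4  (order 4).
h: a_k = 0, 0, -3/2, -3/2, 27/4, -81/20, …
ICs: h(0) = 0, h′(0) = 0, h′′(0) = -3, h′′′(0) = -9.

f: a_k = 0, -6, 0, 18, 0, -486/5, …
g: a_k = 0, 3, -9/2, 9, -81/4, 243/5, …
h₀=f+g: left-lcm gives L₀, ord ≤ 4.
∫: right-multiply L₀ by Dx.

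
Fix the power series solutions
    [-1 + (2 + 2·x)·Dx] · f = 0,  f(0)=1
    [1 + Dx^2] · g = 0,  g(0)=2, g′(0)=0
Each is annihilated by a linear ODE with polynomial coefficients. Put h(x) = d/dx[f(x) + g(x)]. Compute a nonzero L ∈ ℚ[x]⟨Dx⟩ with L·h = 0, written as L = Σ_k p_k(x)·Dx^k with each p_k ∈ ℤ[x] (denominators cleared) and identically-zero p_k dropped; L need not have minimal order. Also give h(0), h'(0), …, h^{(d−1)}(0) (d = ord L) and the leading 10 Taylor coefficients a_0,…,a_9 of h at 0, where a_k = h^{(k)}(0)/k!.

f: a_k = 1, 1/2, -1/8, 1/16, -5/128, 7/256, -21/1024, 33/2048, -429/32768, 715/65536, …
g: a_k = 2, 0, -1, 0, 1/12, 0, -1/360, 0, 1/20160, 0, …
f+g: L₀ = lclm(L_f,L_g), ord ≤ 1+2.
Differentiate: ansatz ord ≤ ord L₀ ⇒ L.
L = (-19 - 8·x - 4·x^2) + (-14 - 30·x - 24·x^2 - 8·x^3)·Dx + (-19 - 8·x - 4·x^2)·Dx^2 + (-14 - 30·x - 24·x^2 - 8·x^3)·Dx^3  (order 3).
h: a_k = 1/2, -9/4, 3/16, 17/96, 35/256, -1073/7680, 231/2048, -134623/1290240, 6435/65536, -34461473/371589120, …
ICs: h(0) = 1/2, h′(0) = -9/4, h′′(0) = 3/8.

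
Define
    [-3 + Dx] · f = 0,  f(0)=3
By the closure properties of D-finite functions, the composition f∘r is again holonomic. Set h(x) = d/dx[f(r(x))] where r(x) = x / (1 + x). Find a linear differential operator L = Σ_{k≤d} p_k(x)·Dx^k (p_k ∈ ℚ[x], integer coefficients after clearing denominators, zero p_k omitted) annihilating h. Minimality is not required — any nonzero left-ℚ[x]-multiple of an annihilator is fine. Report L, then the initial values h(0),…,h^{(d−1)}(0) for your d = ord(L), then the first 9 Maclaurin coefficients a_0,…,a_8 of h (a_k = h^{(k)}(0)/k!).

L = (1 - 2·x) + (-1 - 2·x - x^2)·Dx  (order 1).
h: a_k = 9, 9, -27/2, 9/2, 63/8, -621/40, 1233/80, -4869/560, -5751/4480, …
ICs: h(0) = 9.

f: a_k = 3, 9, 27/2, 27/2, 81/8, 243/40, 243/80, 729/560, 2187/4480, …
Substitute x→r, Dx→(1/r')Dx; clear ⇒ L₀.
h=h₀': d/dx-closure on L₀ ⇒ L.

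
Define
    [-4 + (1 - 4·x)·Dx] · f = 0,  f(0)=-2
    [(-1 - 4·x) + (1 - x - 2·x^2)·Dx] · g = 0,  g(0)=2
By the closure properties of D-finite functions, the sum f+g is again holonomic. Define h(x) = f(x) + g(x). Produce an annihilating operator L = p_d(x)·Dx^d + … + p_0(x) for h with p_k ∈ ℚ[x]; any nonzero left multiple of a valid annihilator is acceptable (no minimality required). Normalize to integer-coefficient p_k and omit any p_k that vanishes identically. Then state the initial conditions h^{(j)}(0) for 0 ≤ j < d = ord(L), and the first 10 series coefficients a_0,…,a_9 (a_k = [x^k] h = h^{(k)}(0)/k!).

f: a_k = -2, -8, -32, -128, -512, -2048, -8192, -32768, -131072, -524288, …
g: a_k = 2, 2, 6, 10, 22, 42, 86, 170, 342, 682, …
Weyl lclm of L_f,L_g ⇒ L₀ (ord ≤ 2).
L = (-8 - 144·x + 96·x^2 - 128·x^3) + (26 - 28·x - 120·x^2 + 128·x^3 - 256·x^4)·Dx + (-3 + 19·x - 34·x^2 + 24·x^3 + 16·x^4 - 64·x^5)·Dx^2  (order 2).
h: a_k = 0, -6, -26, -118, -490, -2006, -8106, -32598, -130730, -523606, …
ICs: h(0) = 0, h′(0) = -6.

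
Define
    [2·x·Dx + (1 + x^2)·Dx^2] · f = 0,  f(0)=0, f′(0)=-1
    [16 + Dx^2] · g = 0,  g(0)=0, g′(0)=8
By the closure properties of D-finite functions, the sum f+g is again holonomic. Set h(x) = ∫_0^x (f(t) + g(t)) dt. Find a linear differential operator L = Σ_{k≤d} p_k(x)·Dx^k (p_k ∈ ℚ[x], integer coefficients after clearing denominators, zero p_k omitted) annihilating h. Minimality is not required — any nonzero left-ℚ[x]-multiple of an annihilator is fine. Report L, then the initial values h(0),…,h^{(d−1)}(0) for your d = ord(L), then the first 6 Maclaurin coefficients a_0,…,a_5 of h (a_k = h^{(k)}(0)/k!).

L = (64·x + 704·x^3 + 256·x^5)·Dx^2 + (112 + 416·x^2 + 432·x^4 + 128·x^6)·Dx^3 + (4·x + 44·x^3 + 16·x^5)·Dx^4 + (7 + 26·x^2 + 27·x^4 + 8·x^6)·Dx^5  (order 5).
h: a_k = 0, 0, 7/2, 0, -21/4, 0, …
ICs: h(0) = 0, h′(0) = 0, h′′(0) = 7, h′′′(0) = 0, h′′′′(0) = -126.

f: a_k = 0, -1, 0, 1/3, 0, -1/5, …
g: a_k = 0, 8, 0, -64/3, 0, 256/15, …
f+g: L₀ = lclm(L_f,L_g), ord ≤ 2+2.
h=∫h₀ ⇒ L = L₀·Dx.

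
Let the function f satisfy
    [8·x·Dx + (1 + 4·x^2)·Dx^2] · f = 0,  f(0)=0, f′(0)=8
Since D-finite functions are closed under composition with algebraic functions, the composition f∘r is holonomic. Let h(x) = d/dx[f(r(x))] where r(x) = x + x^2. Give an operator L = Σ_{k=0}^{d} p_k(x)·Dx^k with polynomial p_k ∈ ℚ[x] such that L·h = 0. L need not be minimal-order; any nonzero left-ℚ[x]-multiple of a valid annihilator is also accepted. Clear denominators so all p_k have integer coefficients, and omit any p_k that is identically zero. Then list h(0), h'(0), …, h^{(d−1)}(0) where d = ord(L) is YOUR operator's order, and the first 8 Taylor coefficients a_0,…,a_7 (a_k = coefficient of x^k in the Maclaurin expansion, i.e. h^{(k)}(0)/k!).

L = (-2 + 8·x + 32·x^2 + 48·x^3 + 24·x^4) + (1 + 2·x + 4·x^2 + 16·x^3 + 20·x^4 + 8·x^5)·Dx  (order 1).
h: a_k = 8, 16, -32, -128, -32, 704, 1280, -2048, …
ICs: h(0) = 8.

f: a_k = 0, 8, 0, -32/3, 0, 128/5, 0, -512/7, …
f∘r: x↦r, Dx↦Dx/r' in L_f ⇒ L₀.
Derive L from L₀ (diff closure).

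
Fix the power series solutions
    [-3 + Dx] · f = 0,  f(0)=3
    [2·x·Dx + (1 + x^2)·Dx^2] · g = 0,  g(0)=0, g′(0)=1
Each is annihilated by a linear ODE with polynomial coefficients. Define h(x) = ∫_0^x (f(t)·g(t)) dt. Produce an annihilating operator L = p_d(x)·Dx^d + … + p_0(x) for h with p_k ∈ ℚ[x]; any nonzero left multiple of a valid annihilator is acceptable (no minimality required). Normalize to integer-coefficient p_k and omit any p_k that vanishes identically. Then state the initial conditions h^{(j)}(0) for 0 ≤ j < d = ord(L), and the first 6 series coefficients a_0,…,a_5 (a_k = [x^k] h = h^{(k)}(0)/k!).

L = (9 - 6·x + 9·x^2)·Dx + (-6 + 2·x - 6·x^2)·Dx^2 + (1 + x^2)·Dx^3  (order 3).
h: a_k = 0, 0, 3/2, 3, 25/8, 21/10, …
ICs: h(0) = 0, h′(0) = 0, h′′(0) = 3.

f: a_k = 3, 9, 27/2, 27/2, 81/8, 243/40, …
g: a_k = 0, 1, 0, -1/3, 0, 1/5, …
f·g: L₀ = L_f ⊗_s L_g, ord ≤ 1·2.
∫: right-multiply L₀ by Dx.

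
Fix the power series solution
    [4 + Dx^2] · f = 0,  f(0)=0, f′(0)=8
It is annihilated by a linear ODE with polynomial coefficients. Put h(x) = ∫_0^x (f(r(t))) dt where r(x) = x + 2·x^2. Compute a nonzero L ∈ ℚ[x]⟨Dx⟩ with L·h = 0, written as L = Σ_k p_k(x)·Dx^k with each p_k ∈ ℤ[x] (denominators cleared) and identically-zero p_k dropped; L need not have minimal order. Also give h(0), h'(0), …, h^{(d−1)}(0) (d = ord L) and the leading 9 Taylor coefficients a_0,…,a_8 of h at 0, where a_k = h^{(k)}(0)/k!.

L = (4 + 48·x + 192·x^2 + 256·x^3)·Dx - 4·Dx^2 + (1 + 4·x)·Dx^3  (order 3).
h: a_k = 0, 0, 4, 16/3, -4/3, -32/5, -472/45, -32/7, 1676/315, …
ICs: h(0) = 0, h′(0) = 0, h′′(0) = 8.

f: a_k = 0, 8, 0, -16/3, 0, 16/15, 0, -32/315, 0, …
f∘r: x↦r, Dx↦Dx/r' in L_f ⇒ L₀.
Integrate: L := L₀·Dx.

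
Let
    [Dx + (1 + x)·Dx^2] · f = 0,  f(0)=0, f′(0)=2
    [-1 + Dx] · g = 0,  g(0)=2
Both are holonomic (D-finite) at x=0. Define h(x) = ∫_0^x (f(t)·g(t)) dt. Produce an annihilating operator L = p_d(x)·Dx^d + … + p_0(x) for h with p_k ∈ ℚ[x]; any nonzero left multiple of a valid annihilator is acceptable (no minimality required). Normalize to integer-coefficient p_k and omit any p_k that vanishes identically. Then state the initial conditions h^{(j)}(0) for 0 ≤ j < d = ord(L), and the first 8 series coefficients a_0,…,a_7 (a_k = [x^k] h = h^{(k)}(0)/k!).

L = x·Dx + (-1 - 2·x)·Dx^2 + (1 + x)·Dx^3  (order 3).
h: a_k = 0, 0, 2, 2/3, 1/3, 0, 1/20, -1/36, …
ICs: h(0) = 0, h′(0) = 0, h′′(0) = 4.

f: a_k = 0, 2, -1, 2/3, -1/2, 2/5, -1/3, 2/7, …
g: a_k = 2, 2, 1, 1/3, 1/12, 1/60, 1/360, 1/2520, …
L₀ := L_f ⊗_s L_g (sym. prod.), ord ≤ 2.
h=∫₀ˣh₀: take L = L₀·Dx.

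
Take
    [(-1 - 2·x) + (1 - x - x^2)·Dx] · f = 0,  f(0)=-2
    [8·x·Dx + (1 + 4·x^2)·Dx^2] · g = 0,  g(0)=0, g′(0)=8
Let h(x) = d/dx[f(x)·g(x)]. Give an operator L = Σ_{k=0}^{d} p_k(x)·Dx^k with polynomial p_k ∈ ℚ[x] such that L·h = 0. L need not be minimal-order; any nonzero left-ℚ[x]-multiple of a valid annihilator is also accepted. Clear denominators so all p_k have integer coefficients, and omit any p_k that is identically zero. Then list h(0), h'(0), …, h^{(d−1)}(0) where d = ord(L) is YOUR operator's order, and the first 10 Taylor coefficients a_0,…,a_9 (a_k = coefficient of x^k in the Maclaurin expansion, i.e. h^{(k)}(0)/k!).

f: a_k = -2, -2, -4, -6, -10, -16, -26, -42, -68, -110, …
g: a_k = 0, 8, 0, -32/3, 0, 128/5, 0, -512/7, 0, 2048/9, …
L₀ := L_f ⊗_s L_g (sym. prod.), ord ≤ 2.
Differentiate: ansatz ord ≤ ord L₀ ⇒ L.
L = (-10 + 264·x^2 + 384·x^3 + 576·x^4) + (7 + 22·x + 12·x^2 + 88·x^3 + 384·x^4 + 384·x^5)·Dx + (-1 - 3·x - 11·x^2 + 4·x^3 - 16·x^4 + 64·x^5 + 48·x^6)·Dx^2  (order 2).
h: a_k = -16, -32, -32, -320/3, -1328/3, -3456/5, -6032/15, -145024/105, -43168/7, -540448/63, …
ICs: h(0) = -16, h′(0) = -32.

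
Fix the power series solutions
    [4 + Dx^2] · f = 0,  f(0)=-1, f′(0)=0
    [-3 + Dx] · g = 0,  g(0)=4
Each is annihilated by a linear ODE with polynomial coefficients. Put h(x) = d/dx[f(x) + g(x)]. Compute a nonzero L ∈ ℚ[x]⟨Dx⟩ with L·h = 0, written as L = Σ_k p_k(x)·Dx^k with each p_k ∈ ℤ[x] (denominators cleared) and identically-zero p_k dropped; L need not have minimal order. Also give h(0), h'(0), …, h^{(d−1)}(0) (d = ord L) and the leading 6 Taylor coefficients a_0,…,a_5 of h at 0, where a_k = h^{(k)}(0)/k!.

L = 12 - 4·Dx + 3·Dx^2 - Dx^3  (order 3).
h: a_k = 12, 40, 54, 154/3, 81/2, 149/6, …
ICs: h(0) = 12, h′(0) = 40, h′′(0) = 108.

f: a_k = -1, 0, 2, 0, -2/3, 0, …
g: a_k = 4, 12, 18, 18, 27/2, 81/10, …
Sum ⇒ L₀ = lclm(L_f,L_g) in ℚ(x)⟨Dx⟩.
Differentiate: ansatz ord ≤ ord L₀ ⇒ L.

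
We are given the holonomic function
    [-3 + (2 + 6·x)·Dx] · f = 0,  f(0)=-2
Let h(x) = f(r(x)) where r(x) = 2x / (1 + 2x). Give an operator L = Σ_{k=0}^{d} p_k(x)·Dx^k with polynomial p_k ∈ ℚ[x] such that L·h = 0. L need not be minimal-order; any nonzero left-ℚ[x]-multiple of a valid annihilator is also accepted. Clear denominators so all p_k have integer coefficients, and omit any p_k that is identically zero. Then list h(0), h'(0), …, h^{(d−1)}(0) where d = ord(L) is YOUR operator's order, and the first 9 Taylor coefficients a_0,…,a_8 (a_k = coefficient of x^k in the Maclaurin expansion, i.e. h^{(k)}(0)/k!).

L = -3 + (1 + 10·x + 16·x^2)·Dx  (order 1).
h: a_k = -2, -6, 21, -87, 1677/4, -9069/4, 106305/8, -658335/8, 33903165/64, …
ICs: h(0) = -2.

f: a_k = -2, -3, 9/4, -27/8, 405/64, -1701/128, 15309/512, -72171/1024, 2814669/16384, …
Change of var in L_f (x↦r) gives L₀.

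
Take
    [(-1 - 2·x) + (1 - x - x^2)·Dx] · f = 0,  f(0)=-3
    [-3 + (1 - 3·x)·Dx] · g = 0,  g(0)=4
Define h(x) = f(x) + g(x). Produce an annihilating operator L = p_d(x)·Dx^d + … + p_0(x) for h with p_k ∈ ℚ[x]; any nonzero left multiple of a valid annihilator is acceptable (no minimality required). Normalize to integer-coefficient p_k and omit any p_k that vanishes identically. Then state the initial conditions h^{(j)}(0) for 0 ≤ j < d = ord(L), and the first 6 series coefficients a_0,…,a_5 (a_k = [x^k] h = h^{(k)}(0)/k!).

f: a_k = -3, -3, -6, -9, -15, -24, …
g: a_k = 4, 12, 36, 108, 324, 972, …
h₀=f+g: left-lcm gives L₀, ord ≤ 2.
L = (-6 - 36·x + 18·x^2 - 18·x^3) + (14 - 18·x - 24·x^2 + 18·x^3 - 36·x^4)·Dx + (-2 + 10·x - 15·x^2 + 10·x^3 - 9·x^5)·Dx^2  (order 2).
h: a_k = 1, 9, 30, 99, 309, 948, …
ICs: h(0) = 1, h′(0) = 9.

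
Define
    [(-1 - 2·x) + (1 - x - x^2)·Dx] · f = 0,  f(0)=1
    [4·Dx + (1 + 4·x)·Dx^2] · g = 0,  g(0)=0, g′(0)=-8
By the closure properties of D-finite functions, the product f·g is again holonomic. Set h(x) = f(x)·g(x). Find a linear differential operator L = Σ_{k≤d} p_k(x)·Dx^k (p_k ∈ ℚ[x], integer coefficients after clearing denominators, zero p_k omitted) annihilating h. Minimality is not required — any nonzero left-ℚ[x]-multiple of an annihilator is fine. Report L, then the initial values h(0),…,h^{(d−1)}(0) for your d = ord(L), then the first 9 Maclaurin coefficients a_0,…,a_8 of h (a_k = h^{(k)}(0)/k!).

L = (6 + 16·x) + (-2 + 16·x + 20·x^2)·Dx + (-1 - 3·x + 5·x^2 + 4·x^3)·Dx^2  (order 2).
h: a_k = 0, -8, 8, -128/3, 280/3, -5384/15, 16496/15, -137912/35, 1422056/105, …
ICs: h(0) = 0, h′(0) = -8.

f: a_k = 1, 1, 2, 3, 5, 8, 13, 21, 34, …
g: a_k = 0, -8, 16, -128/3, 128, -2048/5, 4096/3, -32768/7, 16384, …
f·g: L₀ = L_f ⊗_s L_g, ord ≤ 1·2.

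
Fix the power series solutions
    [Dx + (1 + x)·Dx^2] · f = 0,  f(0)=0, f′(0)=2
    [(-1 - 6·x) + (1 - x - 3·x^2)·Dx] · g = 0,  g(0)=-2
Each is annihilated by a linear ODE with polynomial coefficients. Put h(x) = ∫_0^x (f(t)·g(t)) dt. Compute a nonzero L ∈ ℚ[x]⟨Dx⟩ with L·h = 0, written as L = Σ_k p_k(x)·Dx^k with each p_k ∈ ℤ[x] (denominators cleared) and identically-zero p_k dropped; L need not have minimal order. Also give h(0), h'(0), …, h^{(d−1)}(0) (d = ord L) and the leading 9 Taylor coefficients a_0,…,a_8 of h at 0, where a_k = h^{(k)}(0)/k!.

f: a_k = 0, 2, -1, 2/3, -1/2, 2/5, -1/3, 2/7, -1/4, …
g: a_k = -2, -2, -8, -14, -38, -80, -194, -434, -1016, …
h₀=f·g: eliminate ⇒ L₀, order ≤ 2·1.
∫: right-multiply L₀ by Dx.
L = (7 + 12·x)·Dx + (1 + 15·x + 15·x^2)·Dx^2 + (-1 + 4·x^2 + 3·x^3)·Dx^3  (order 3).
h: a_k = 0, 0, -2, -2/3, -23/6, -61/15, -1007/90, -1912/105, -34591/840, …
ICs: h(0) = 0, h′(0) = 0, h′′(0) = -4.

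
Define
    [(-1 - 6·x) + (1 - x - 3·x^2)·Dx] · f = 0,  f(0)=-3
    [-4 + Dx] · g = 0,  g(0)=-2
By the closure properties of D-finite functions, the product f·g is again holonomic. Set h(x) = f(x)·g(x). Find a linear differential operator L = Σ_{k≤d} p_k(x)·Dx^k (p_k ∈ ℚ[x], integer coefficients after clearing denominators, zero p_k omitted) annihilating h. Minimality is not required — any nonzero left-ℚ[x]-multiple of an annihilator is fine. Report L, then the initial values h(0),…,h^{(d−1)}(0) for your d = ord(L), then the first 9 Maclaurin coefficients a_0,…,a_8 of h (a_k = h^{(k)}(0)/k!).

f: a_k = -3, -3, -12, -21, -57, -120, -291, -651, -1524, …
g: a_k = -2, -8, -16, -64/3, -64/3, -256/15, -512/45, -2048/315, -1024/315, …
Product ⇒ symmetric product L₀, ord ≤ 1.
L = (5 + 2·x - 12·x^2) + (-1 + x + 3·x^2)·Dx  (order 1).
h: a_k = 6, 30, 96, 250, 602, 7016/5, 9730/3, 784606/105, 361456/21, …
ICs: h(0) = 6.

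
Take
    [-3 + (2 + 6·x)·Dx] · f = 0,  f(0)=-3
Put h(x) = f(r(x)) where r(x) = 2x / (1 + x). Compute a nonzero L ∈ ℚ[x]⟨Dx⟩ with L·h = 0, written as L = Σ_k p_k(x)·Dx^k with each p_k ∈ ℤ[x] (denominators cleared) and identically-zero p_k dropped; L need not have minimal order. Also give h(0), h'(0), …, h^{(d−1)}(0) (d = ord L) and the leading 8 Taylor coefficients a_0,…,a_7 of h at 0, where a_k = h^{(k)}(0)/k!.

f: a_k = -3, -9/2, 27/8, -81/16, 1215/128, -5103/256, 45927/1024, -216513/2048, …
h₀=f(r): pull back L_f along r ⇒ L₀.
L = -3 + (1 + 8·x + 7·x^2)·Dx  (order 1).
h: a_k = -3, -9, 45/2, -153/2, 2583/8, -12411/8, 128961/16, -704925/16, …
ICs: h(0) = -3.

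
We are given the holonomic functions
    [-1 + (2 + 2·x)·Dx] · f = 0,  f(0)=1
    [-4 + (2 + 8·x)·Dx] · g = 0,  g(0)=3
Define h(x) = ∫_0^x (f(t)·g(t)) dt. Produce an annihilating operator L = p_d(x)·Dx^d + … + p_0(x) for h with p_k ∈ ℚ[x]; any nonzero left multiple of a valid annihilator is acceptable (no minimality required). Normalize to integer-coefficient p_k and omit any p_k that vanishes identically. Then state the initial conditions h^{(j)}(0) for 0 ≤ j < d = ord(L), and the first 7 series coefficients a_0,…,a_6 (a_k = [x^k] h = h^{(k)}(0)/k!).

f: a_k = 1, 1/2, -1/8, 1/16, -5/128, 7/256, -21/1024, …
g: a_k = 3, 6, -6, 12, -30, 84, -252, …
f·g: L₀ = L_f ⊗_s L_g, ord ≤ 1·1.
h=∫₀ˣh₀: take L = L₀·Dx.
L = (-5 - 8·x)·Dx + (2 + 10·x + 8·x^2)·Dx^2  (order 2).
h: a_k = 0, 3, 15/4, -9/8, 135/64, -2943/640, 5715/512, …
ICs: h(0) = 0, h′(0) = 3.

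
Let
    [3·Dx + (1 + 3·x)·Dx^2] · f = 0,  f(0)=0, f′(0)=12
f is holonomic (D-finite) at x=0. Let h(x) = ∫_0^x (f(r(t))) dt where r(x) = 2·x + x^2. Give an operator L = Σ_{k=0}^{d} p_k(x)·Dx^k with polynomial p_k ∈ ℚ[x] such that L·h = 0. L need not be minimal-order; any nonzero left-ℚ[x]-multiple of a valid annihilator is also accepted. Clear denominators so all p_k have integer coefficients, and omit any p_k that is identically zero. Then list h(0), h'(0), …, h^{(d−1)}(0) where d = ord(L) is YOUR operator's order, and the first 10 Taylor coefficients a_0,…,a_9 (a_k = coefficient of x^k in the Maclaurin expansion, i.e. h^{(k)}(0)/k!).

f: a_k = 0, 12, -18, 36, -81, 972/5, -486, 8748/7, -6561/2, 8748, …
Substitute x→r, Dx→(1/r')Dx; clear ⇒ L₀.
Integrate: L := L₀·Dx.
L = (5 + 6·x + 3·x^2)·Dx^2 + (1 + 7·x + 9·x^2 + 3·x^3)·Dx^3  (order 3).
h: a_k = 0, 0, 12, -20, 54, -882/5, 3204/5, -17460/7, 71361/7, -43209, …
ICs: h(0) = 0, h′(0) = 0, h′′(0) = 24.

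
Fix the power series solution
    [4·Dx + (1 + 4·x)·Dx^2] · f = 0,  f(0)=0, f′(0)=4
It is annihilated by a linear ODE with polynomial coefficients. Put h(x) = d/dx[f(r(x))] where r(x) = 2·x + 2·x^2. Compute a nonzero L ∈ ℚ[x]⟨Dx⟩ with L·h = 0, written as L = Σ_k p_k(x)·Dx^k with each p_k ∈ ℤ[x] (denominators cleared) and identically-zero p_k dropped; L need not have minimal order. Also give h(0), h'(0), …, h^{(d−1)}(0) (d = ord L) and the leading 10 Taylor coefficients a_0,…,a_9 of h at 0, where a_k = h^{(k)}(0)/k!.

L = (6 + 16·x + 16·x^2) + (1 + 10·x + 24·x^2 + 16·x^3)·Dx  (order 1).
h: a_k = 8, -48, 320, -2176, 14848, -101376, 692224, -4726784, 32276480, -220397568, …
ICs: h(0) = 8.

f: a_k = 0, 4, -8, 64/3, -64, 1024/5, -2048/3, 16384/7, -8192, 262144/9, …
L₀ from L_f via x↦r, Dx↦r'^{-1}Dx.
Differentiate: ansatz ord ≤ ord L₀ ⇒ L.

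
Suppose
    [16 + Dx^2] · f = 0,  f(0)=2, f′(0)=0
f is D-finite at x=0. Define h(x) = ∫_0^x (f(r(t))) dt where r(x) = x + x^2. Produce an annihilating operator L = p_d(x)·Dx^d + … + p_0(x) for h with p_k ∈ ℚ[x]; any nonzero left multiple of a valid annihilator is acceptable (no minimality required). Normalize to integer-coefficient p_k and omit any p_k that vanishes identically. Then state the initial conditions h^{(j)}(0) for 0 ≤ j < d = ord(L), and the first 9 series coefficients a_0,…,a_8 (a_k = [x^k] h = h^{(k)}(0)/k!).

L = (16 + 96·x + 192·x^2 + 128·x^3)·Dx - 2·Dx^2 + (1 + 2·x)·Dx^3  (order 3).
h: a_k = 0, 2, 0, -16/3, -8, 16/15, 128/9, 5248/315, 32/15, …
ICs: h(0) = 0, h′(0) = 2, h′′(0) = 0.

f: a_k = 2, 0, -16, 0, 64/3, 0, -512/45, 0, 1024/315, …
f∘r: x↦r, Dx↦Dx/r' in L_f ⇒ L₀.
∫: right-multiply L₀ by Dx.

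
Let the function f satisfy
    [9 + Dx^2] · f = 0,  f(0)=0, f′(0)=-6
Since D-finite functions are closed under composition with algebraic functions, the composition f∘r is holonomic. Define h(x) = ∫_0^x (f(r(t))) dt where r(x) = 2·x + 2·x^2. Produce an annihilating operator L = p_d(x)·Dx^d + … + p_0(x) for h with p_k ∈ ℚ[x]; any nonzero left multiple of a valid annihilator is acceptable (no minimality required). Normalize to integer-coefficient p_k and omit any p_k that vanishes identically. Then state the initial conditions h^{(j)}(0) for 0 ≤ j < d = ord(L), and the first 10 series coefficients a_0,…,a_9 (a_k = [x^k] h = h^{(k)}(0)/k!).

f: a_k = 0, -6, 0, 9, 0, -81/20, 0, 243/280, 0, -243/2240, …
h₀=f(r): pull back L_f along r ⇒ L₀.
Integrate: L := L₀·Dx.
L = (36 + 216·x + 432·x^2 + 288·x^3)·Dx - 2·Dx^2 + (1 + 2·x)·Dx^3  (order 3).
h: a_k = 0, 0, -6, -4, 18, 216/5, 72/5, -576/7, -5184/35, -288/5, …
ICs: h(0) = 0, h′(0) = 0, h′′(0) = -12.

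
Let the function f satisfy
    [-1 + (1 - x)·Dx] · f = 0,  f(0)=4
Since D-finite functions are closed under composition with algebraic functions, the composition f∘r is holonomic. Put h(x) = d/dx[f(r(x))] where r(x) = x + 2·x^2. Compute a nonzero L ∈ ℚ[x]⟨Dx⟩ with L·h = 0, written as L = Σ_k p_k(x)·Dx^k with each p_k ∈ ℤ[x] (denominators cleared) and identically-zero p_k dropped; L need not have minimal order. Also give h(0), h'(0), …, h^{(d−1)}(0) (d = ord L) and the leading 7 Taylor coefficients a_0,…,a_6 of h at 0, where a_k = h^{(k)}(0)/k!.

f: a_k = 4, 4, 4, 4, 4, 4, 4, …
L₀ from L_f via x↦r, Dx↦r'^{-1}Dx.
h=h₀': d/dx-closure on L₀ ⇒ L.
L = (6 + 12·x + 24·x^2) + (-1 - 3·x + 6·x^2 + 8·x^3)·Dx  (order 1).
h: a_k = 4, 24, 60, 176, 420, 1032, 2380, …
ICs: h(0) = 4.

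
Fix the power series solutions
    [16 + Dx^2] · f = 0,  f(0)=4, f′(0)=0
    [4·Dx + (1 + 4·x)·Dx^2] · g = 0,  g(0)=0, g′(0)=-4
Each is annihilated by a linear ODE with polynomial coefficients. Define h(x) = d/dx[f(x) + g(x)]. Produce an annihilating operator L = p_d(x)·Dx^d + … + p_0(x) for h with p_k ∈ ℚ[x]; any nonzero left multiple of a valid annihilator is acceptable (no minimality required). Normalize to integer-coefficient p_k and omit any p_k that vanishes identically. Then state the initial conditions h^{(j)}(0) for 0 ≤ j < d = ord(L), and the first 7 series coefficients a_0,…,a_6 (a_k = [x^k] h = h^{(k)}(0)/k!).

f: a_k = 4, 0, -32, 0, 128/3, 0, -1024/45, …
g: a_k = 0, -4, 8, -64/3, 64, -1024/5, 2048/3, …
h₀=f+g: left-lcm gives L₀, ord ≤ 4.
Differentiate: ansatz ord ≤ ord L₀ ⇒ L.
L = (448 + 512·x + 1024·x^2) + (48 + 320·x + 768·x^2 + 1024·x^3)·Dx + (28 + 32·x + 64·x^2)·Dx^2 + (3 + 20·x + 48·x^2 + 64·x^3)·Dx^3  (order 3).
h: a_k = -4, -48, -64, 1280/3, -1024, 59392/15, -16384, …
ICs: h(0) = -4, h′(0) = -48, h′′(0) = -128.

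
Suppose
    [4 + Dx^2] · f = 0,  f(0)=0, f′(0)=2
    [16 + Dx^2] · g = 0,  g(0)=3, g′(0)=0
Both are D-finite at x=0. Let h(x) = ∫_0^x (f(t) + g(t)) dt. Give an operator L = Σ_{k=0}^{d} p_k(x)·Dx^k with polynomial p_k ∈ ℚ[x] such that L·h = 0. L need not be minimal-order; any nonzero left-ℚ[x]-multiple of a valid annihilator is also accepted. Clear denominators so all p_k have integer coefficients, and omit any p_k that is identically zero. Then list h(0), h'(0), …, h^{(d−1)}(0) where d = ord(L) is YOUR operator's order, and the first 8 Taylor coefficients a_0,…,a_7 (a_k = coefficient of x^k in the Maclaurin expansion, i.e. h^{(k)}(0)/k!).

f: a_k = 0, 2, 0, -4/3, 0, 4/15, 0, -8/315, …
g: a_k = 3, 0, -24, 0, 32, 0, -256/15, 0, …
Weyl lclm of L_f,L_g ⇒ L₀ (ord ≤ 4).
∫: right-multiply L₀ by Dx.
L = 64·Dx + 20·Dx^3 + Dx^5  (order 5).
h: a_k = 0, 3, 1, -8, -1/3, 32/5, 2/45, -256/105, …
ICs: h(0) = 0, h′(0) = 3, h′′(0) = 2, h′′′(0) = -48, h′′′′(0) = -8.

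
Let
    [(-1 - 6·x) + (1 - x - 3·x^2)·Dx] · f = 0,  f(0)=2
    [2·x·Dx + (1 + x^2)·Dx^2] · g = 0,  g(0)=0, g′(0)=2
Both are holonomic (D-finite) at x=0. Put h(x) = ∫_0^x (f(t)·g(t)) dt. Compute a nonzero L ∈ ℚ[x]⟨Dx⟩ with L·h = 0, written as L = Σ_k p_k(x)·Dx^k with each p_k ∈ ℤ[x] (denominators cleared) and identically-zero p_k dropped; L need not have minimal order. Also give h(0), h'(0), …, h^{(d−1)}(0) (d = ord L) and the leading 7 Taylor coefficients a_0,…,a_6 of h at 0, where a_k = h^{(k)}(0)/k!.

L = (6 + 2·x + 18·x^2)·Dx + (2 + 10·x + 4·x^2 + 18·x^3)·Dx^2 + (-1 + x + 2·x^2 + x^3 + 3·x^4)·Dx^3  (order 3).
h: a_k = 0, 0, 2, 4/3, 11/3, 16/3, 536/45, …
ICs: h(0) = 0, h′(0) = 0, h′′(0) = 4.

f: a_k = 2, 2, 8, 14, 38, 80, 194, …
g: a_k = 0, 2, 0, -2/3, 0, 2/5, 0, …
h₀=f·g: eliminate ⇒ L₀, order ≤ 1·2.
h=∫h₀ ⇒ L = L₀·Dx.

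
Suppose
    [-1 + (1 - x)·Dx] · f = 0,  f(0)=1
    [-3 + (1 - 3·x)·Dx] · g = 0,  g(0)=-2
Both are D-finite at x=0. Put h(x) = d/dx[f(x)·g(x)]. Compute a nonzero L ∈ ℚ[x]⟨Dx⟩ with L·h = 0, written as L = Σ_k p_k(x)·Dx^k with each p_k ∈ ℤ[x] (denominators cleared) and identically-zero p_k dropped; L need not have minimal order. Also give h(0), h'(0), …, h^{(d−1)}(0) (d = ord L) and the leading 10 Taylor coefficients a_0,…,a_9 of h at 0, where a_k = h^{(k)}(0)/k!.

f: a_k = 1, 1, 1, 1, 1, 1, 1, 1, 1, 1, …
g: a_k = -2, -6, -18, -54, -162, -486, -1458, -4374, -13122, -39366, …
Product ⇒ symmetric product L₀, ord ≤ 1.
h₀' ⇒ L via d/dx closure of L₀.
L = (13 - 36·x + 27·x^2) + (-2 + 11·x - 18·x^2 + 9·x^3)·Dx  (order 1).
h: a_k = -8, -52, -240, -968, -3640, -13116, -45920, -157456, -531432, -1771460, …
ICs: h(0) = -8.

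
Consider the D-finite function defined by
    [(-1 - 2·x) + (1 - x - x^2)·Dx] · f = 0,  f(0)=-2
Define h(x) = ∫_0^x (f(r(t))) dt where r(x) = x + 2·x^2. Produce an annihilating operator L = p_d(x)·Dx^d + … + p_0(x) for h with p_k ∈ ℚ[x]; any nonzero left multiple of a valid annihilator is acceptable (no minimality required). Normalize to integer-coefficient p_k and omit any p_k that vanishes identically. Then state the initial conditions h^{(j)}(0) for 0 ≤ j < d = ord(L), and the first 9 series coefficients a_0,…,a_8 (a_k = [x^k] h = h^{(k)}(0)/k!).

L = (1 + 6·x + 12·x^2 + 16·x^3)·Dx + (-1 + x + 3·x^2 + 4·x^3 + 4·x^4)·Dx^2  (order 2).
h: a_k = 0, -2, -1, -8/3, -11/2, -62/5, -28, -474/7, -657/4, …
ICs: h(0) = 0, h′(0) = -2.

f: a_k = -2, -2, -4, -6, -10, -16, -26, -42, -68, …
Change of var in L_f (x↦r) gives L₀.
h=∫₀ˣh₀: take L = L₀·Dx.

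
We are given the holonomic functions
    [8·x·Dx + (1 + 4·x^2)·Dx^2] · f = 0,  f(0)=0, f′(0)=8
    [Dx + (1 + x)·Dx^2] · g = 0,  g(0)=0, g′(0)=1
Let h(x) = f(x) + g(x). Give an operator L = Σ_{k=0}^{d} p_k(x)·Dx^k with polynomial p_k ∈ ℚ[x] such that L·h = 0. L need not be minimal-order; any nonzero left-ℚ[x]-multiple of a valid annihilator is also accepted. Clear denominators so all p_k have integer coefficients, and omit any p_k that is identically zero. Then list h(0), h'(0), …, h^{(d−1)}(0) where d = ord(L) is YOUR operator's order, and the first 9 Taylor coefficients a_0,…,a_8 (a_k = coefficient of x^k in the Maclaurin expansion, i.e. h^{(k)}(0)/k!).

L = (-8 - 24·x + 96·x^2 + 32·x^3)·Dx + (-10 - 16·x + 72·x^2 + 192·x^3 + 64·x^4)·Dx^2 + (-1 + 7·x + 8·x^2 + 32·x^3 + 48·x^4 + 16·x^5)·Dx^3  (order 3).
h: a_k = 0, 9, -1/2, -31/3, -1/4, 129/5, -1/6, -73, -1/8, …
ICs: h(0) = 0, h′(0) = 9, h′′(0) = -1.

f: a_k = 0, 8, 0, -32/3, 0, 128/5, 0, -512/7, 0, …
g: a_k = 0, 1, -1/2, 1/3, -1/4, 1/5, -1/6, 1/7, -1/8, …
f+g: L₀ = lclm(L_f,L_g), ord ≤ 2+2.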